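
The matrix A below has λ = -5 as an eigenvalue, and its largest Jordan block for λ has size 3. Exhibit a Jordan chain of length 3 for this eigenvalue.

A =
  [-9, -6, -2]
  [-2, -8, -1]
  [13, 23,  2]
A Jordan chain for λ = -5 of length 3:
v_1 = (2, 1, -7)ᵀ
v_2 = (-4, -2, 13)ᵀ
v_3 = (1, 0, 0)ᵀ

Let N = A − (-5)·I. We want v_3 with N^3 v_3 = 0 but N^2 v_3 ≠ 0; then v_{j-1} := N · v_j for j = 3, …, 2.

Pick v_3 = (1, 0, 0)ᵀ.
Then v_2 = N · v_3 = (-4, -2, 13)ᵀ.
Then v_1 = N · v_2 = (2, 1, -7)ᵀ.

Sanity check: (A − (-5)·I) v_1 = (0, 0, 0)ᵀ = 0. ✓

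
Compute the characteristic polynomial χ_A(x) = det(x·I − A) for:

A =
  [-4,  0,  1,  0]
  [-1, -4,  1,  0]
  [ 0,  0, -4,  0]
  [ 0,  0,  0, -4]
x^4 + 16*x^3 + 96*x^2 + 256*x + 256

Expanding det(x·I − A) (e.g. by cofactor expansion or by noting that A is similar to its Jordan form J, which has the same characteristic polynomial as A) gives
  χ_A(x) = x^4 + 16*x^3 + 96*x^2 + 256*x + 256
which factors as (x + 4)^4. The eigenvalues (with algebraic multiplicities) are λ = -4 with multiplicity 4.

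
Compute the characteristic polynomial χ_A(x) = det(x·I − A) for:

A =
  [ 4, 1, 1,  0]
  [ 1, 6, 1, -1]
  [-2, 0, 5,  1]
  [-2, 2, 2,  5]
x^4 - 20*x^3 + 150*x^2 - 500*x + 625

Expanding det(x·I − A) (e.g. by cofactor expansion or by noting that A is similar to its Jordan form J, which has the same characteristic polynomial as A) gives
  χ_A(x) = x^4 - 20*x^3 + 150*x^2 - 500*x + 625
which factors as (x - 5)^4. The eigenvalues (with algebraic multiplicities) are λ = 5 with multiplicity 4.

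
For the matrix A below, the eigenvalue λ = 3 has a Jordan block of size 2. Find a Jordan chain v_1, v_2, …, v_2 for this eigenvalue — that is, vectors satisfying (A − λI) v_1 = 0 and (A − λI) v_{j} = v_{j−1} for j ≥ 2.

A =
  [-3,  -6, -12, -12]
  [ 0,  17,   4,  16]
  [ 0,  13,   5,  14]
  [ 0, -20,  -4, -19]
A Jordan chain for λ = 3 of length 2:
v_1 = (0, -4, -2, 4)ᵀ
v_2 = (2, 0, -1, 0)ᵀ

Let N = A − (3)·I. We want v_2 with N^2 v_2 = 0 but N^1 v_2 ≠ 0; then v_{j-1} := N · v_j for j = 2, …, 2.

Pick v_2 = (2, 0, -1, 0)ᵀ.
Then v_1 = N · v_2 = (0, -4, -2, 4)ᵀ.

Sanity check: (A − (3)·I) v_1 = (0, 0, 0, 0)ᵀ = 0. ✓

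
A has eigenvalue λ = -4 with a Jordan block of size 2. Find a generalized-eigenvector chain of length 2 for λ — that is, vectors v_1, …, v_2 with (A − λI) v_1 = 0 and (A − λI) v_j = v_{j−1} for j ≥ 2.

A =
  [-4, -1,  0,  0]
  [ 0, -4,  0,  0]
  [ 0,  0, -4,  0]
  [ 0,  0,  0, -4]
A Jordan chain for λ = -4 of length 2:
v_1 = (-1, 0, 0, 0)ᵀ
v_2 = (0, 1, 0, 0)ᵀ

Let N = A − (-4)·I. We want v_2 with N^2 v_2 = 0 but N^1 v_2 ≠ 0; then v_{j-1} := N · v_j for j = 2, …, 2.

Pick v_2 = (0, 1, 0, 0)ᵀ.
Then v_1 = N · v_2 = (-1, 0, 0, 0)ᵀ.

Sanity check: (A − (-4)·I) v_1 = (0, 0, 0, 0)ᵀ = 0. ✓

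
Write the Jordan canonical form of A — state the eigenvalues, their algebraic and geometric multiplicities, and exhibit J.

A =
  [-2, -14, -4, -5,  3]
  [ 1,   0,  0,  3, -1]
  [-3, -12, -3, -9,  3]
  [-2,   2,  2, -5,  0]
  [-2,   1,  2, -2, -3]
J_3(-3) ⊕ J_1(-3) ⊕ J_1(-1)

The characteristic polynomial is
  det(x·I − A) = x^5 + 13*x^4 + 66*x^3 + 162*x^2 + 189*x + 81 = (x + 1)*(x + 3)^4

Eigenvalues and multiplicities (the geometric multiplicity of λ is n − rank(A − λI), which equals the number of Jordan blocks for λ):
  λ = -3: algebraic multiplicity = 4, geometric multiplicity = 2
  λ = -1: algebraic multiplicity = 1, geometric multiplicity = 1

Determining the block sizes for each eigenvalue:
  λ = -3: with am = 4 and gm = 2, the partition is not yet determined (e.g. several partitions of 4 into 2 parts exist). Let N = A − (-3)·I. Computing rank(N^1) = 3, rank(N^2) = 2, rank(N^3) = 1; the number of blocks of size ≥ j is rank(N^{j−1}) − rank(N^j), giving [2, 1, 1]. So we have 1 block(s) of size 3, 1 block(s) of size 1 → block sizes [3, 1]
  λ = -1: one block (gm = 1), so the single block has size am = 1 → block sizes [1]

Assembling the blocks gives a Jordan form
J =
  [-3,  1,  0,  0,  0]
  [ 0, -3,  1,  0,  0]
  [ 0,  0, -3,  0,  0]
  [ 0,  0,  0, -3,  0]
  [ 0,  0,  0,  0, -1]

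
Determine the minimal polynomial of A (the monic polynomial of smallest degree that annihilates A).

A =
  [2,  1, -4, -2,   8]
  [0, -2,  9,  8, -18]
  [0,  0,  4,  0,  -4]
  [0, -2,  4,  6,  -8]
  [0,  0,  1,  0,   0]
x^3 - 6*x^2 + 12*x - 8

The characteristic polynomial is χ_A(x) = (x - 2)^5, so the eigenvalues are known. The minimal polynomial is
  m_A(x) = Π_λ (x − λ)^{k_λ}
where k_λ is the size of the *largest* Jordan block for λ (equivalently, the smallest k with (A − λI)^k v = 0 for every generalised eigenvector v of λ).

  λ = 2: largest Jordan block has size 3, contributing (x − 2)^3

So m_A(x) = (x - 2)^3 = x^3 - 6*x^2 + 12*x - 8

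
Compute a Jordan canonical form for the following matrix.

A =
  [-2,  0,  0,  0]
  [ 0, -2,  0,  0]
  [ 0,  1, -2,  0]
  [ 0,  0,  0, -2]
J_2(-2) ⊕ J_1(-2) ⊕ J_1(-2)

The characteristic polynomial is
  det(x·I − A) = x^4 + 8*x^3 + 24*x^2 + 32*x + 16 = (x + 2)^4

Eigenvalues and multiplicities (the geometric multiplicity of λ is n − rank(A − λI), which equals the number of Jordan blocks for λ):
  λ = -2: algebraic multiplicity = 4, geometric multiplicity = 3

Determining the block sizes for each eigenvalue:
  λ = -2: 3 blocks summing to 4 forces exactly one block of size 2 and the rest size 1 → block sizes [2, 1, 1]

Assembling the blocks gives a Jordan form
J =
  [-2,  1,  0,  0]
  [ 0, -2,  0,  0]
  [ 0,  0, -2,  0]
  [ 0,  0,  0, -2]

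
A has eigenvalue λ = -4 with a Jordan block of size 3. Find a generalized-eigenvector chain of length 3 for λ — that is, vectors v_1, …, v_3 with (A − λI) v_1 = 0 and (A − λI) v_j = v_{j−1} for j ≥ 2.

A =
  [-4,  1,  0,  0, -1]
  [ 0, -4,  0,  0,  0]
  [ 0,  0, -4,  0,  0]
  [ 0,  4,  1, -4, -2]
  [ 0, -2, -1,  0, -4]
A Jordan chain for λ = -4 of length 3:
v_1 = (2, 0, 0, 4, 0)ᵀ
v_2 = (1, 0, 0, 4, -2)ᵀ
v_3 = (0, 1, 0, 0, 0)ᵀ

Let N = A − (-4)·I. We want v_3 with N^3 v_3 = 0 but N^2 v_3 ≠ 0; then v_{j-1} := N · v_j for j = 3, …, 2.

Pick v_3 = (0, 1, 0, 0, 0)ᵀ.
Then v_2 = N · v_3 = (1, 0, 0, 4, -2)ᵀ.
Then v_1 = N · v_2 = (2, 0, 0, 4, 0)ᵀ.

Sanity check: (A − (-4)·I) v_1 = (0, 0, 0, 0, 0)ᵀ = 0. ✓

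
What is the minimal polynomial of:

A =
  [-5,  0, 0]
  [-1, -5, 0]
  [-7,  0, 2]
x^3 + 8*x^2 + 5*x - 50

The characteristic polynomial is χ_A(x) = (x - 2)*(x + 5)^2, so the eigenvalues are known. The minimal polynomial is
  m_A(x) = Π_λ (x − λ)^{k_λ}
where k_λ is the size of the *largest* Jordan block for λ (equivalently, the smallest k with (A − λI)^k v = 0 for every generalised eigenvector v of λ).

  λ = -5: largest Jordan block has size 2, contributing (x + 5)^2
  λ = 2: largest Jordan block has size 1, contributing (x − 2)

So m_A(x) = (x - 2)*(x + 5)^2 = x^3 + 8*x^2 + 5*x - 50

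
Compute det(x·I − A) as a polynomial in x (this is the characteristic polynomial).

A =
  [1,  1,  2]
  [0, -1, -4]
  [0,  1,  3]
x^3 - 3*x^2 + 3*x - 1

Expanding det(x·I − A) (e.g. by cofactor expansion or by noting that A is similar to its Jordan form J, which has the same characteristic polynomial as A) gives
  χ_A(x) = x^3 - 3*x^2 + 3*x - 1
which factors as (x - 1)^3. The eigenvalues (with algebraic multiplicities) are λ = 1 with multiplicity 3.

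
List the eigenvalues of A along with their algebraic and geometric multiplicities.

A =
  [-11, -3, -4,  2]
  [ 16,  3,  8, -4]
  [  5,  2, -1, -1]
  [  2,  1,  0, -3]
λ = -3: alg = 4, geom = 2

Step 1 — factor the characteristic polynomial to read off the algebraic multiplicities:
  χ_A(x) = (x + 3)^4

Step 2 — compute geometric multiplicities via the rank-nullity identity g(λ) = n − rank(A − λI):
  rank(A − (-3)·I) = 2, so dim ker(A − (-3)·I) = n − 2 = 2

Summary:
  λ = -3: algebraic multiplicity = 4, geometric multiplicity = 2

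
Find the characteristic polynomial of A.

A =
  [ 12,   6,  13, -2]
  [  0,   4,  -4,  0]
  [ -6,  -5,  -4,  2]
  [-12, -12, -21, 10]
x^4 - 22*x^3 + 180*x^2 - 648*x + 864

Expanding det(x·I − A) (e.g. by cofactor expansion or by noting that A is similar to its Jordan form J, which has the same characteristic polynomial as A) gives
  χ_A(x) = x^4 - 22*x^3 + 180*x^2 - 648*x + 864
which factors as (x - 6)^3*(x - 4). The eigenvalues (with algebraic multiplicities) are λ = 4 with multiplicity 1, λ = 6 with multiplicity 3.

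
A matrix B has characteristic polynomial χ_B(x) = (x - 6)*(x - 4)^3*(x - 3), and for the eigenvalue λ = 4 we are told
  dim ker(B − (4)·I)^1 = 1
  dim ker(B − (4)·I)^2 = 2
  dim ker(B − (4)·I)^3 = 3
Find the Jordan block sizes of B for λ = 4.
Block sizes for λ = 4: [3]

From the dimensions of kernels of powers, the number of Jordan blocks of size at least j is d_j − d_{j−1} where d_j = dim ker(N^j) (with d_0 = 0). Computing the differences gives [1, 1, 1].
The number of blocks of size exactly k is (#blocks of size ≥ k) − (#blocks of size ≥ k + 1), so the partition is: 1 block(s) of size 3.
In nonincreasing order the block sizes are [3].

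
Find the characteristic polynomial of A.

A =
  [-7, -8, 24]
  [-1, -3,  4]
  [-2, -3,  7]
x^3 + 3*x^2 + 3*x + 1

Expanding det(x·I − A) (e.g. by cofactor expansion or by noting that A is similar to its Jordan form J, which has the same characteristic polynomial as A) gives
  χ_A(x) = x^3 + 3*x^2 + 3*x + 1
which factors as (x + 1)^3. The eigenvalues (with algebraic multiplicities) are λ = -1 with multiplicity 3.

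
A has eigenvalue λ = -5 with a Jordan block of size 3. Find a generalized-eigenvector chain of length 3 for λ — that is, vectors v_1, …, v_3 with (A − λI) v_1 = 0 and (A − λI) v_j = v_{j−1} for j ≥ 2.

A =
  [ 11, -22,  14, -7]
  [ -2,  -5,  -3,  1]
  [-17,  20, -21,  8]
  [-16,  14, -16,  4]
A Jordan chain for λ = -5 of length 3:
v_1 = (4, 1, -2, 2)ᵀ
v_2 = (-6, -2, 3, -2)ᵀ
v_3 = (1, 1, 0, 0)ᵀ

Let N = A − (-5)·I. We want v_3 with N^3 v_3 = 0 but N^2 v_3 ≠ 0; then v_{j-1} := N · v_j for j = 3, …, 2.

Pick v_3 = (1, 1, 0, 0)ᵀ.
Then v_2 = N · v_3 = (-6, -2, 3, -2)ᵀ.
Then v_1 = N · v_2 = (4, 1, -2, 2)ᵀ.

Sanity check: (A − (-5)·I) v_1 = (0, 0, 0, 0)ᵀ = 0. ✓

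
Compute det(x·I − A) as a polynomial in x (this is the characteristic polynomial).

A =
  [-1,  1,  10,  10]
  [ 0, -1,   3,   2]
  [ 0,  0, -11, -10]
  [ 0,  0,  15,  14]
x^4 - x^3 - 9*x^2 - 11*x - 4

Expanding det(x·I − A) (e.g. by cofactor expansion or by noting that A is similar to its Jordan form J, which has the same characteristic polynomial as A) gives
  χ_A(x) = x^4 - x^3 - 9*x^2 - 11*x - 4
which factors as (x - 4)*(x + 1)^3. The eigenvalues (with algebraic multiplicities) are λ = -1 with multiplicity 3, λ = 4 with multiplicity 1.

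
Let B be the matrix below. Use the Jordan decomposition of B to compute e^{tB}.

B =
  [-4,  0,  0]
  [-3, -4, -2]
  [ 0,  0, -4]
e^{tB} =
  [exp(-4*t), 0, 0]
  [-3*t*exp(-4*t), exp(-4*t), -2*t*exp(-4*t)]
  [0, 0, exp(-4*t)]

Strategy: write B = P · J · P⁻¹ where J is a Jordan canonical form, so e^{tB} = P · e^{tJ} · P⁻¹, and e^{tJ} can be computed block-by-block.

B has Jordan form
J =
  [-4,  1,  0]
  [ 0, -4,  0]
  [ 0,  0, -4]
(up to reordering of blocks).

Per-block formulas:
  For a 1×1 block at λ = -4: exp(t · [-4]) = [e^(-4t)].
  For a 2×2 Jordan block J_2(-4): exp(t · J_2(-4)) = e^(-4t)·(I + t·N), where N is the 2×2 nilpotent shift.

After assembling e^{tJ} and conjugating by P, we get:

e^{tB} =
  [exp(-4*t), 0, 0]
  [-3*t*exp(-4*t), exp(-4*t), -2*t*exp(-4*t)]
  [0, 0, exp(-4*t)]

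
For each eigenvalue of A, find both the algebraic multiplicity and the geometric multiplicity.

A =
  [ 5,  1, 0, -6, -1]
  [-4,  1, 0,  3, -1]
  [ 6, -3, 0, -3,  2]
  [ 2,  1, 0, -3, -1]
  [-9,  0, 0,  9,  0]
λ = 0: alg = 4, geom = 2; λ = 3: alg = 1, geom = 1

Step 1 — factor the characteristic polynomial to read off the algebraic multiplicities:
  χ_A(x) = x^4*(x - 3)

Step 2 — compute geometric multiplicities via the rank-nullity identity g(λ) = n − rank(A − λI):
  rank(A − (0)·I) = 3, so dim ker(A − (0)·I) = n − 3 = 2
  rank(A − (3)·I) = 4, so dim ker(A − (3)·I) = n − 4 = 1

Summary:
  λ = 0: algebraic multiplicity = 4, geometric multiplicity = 2
  λ = 3: algebraic multiplicity = 1, geometric multiplicity = 1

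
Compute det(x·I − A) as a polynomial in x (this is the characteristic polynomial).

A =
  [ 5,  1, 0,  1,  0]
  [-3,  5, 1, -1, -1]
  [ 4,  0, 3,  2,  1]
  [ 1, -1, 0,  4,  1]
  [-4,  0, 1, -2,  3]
x^5 - 20*x^4 + 160*x^3 - 640*x^2 + 1280*x - 1024

Expanding det(x·I − A) (e.g. by cofactor expansion or by noting that A is similar to its Jordan form J, which has the same characteristic polynomial as A) gives
  χ_A(x) = x^5 - 20*x^4 + 160*x^3 - 640*x^2 + 1280*x - 1024
which factors as (x - 4)^5. The eigenvalues (with algebraic multiplicities) are λ = 4 with multiplicity 5.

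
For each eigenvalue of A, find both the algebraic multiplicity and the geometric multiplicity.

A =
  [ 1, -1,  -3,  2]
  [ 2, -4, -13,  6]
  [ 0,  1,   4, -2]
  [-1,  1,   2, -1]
λ = -1: alg = 2, geom = 1; λ = 1: alg = 2, geom = 1

Step 1 — factor the characteristic polynomial to read off the algebraic multiplicities:
  χ_A(x) = (x - 1)^2*(x + 1)^2

Step 2 — compute geometric multiplicities via the rank-nullity identity g(λ) = n − rank(A − λI):
  rank(A − (-1)·I) = 3, so dim ker(A − (-1)·I) = n − 3 = 1
  rank(A − (1)·I) = 3, so dim ker(A − (1)·I) = n − 3 = 1

Summary:
  λ = -1: algebraic multiplicity = 2, geometric multiplicity = 1
  λ = 1: algebraic multiplicity = 2, geometric multiplicity = 1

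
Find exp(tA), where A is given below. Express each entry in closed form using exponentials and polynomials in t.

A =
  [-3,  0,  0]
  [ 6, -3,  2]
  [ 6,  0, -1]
e^{tA} =
  [exp(-3*t), 0, 0]
  [3*exp(-t) - 3*exp(-3*t), exp(-3*t), exp(-t) - exp(-3*t)]
  [3*exp(-t) - 3*exp(-3*t), 0, exp(-t)]

Strategy: write A = P · J · P⁻¹ where J is a Jordan canonical form, so e^{tA} = P · e^{tJ} · P⁻¹, and e^{tJ} can be computed block-by-block.

A has Jordan form
J =
  [-3,  0,  0]
  [ 0, -3,  0]
  [ 0,  0, -1]
(up to reordering of blocks).

Per-block formulas:
  For a 1×1 block at λ = -3: exp(t · [-3]) = [e^(-3t)].
  For a 1×1 block at λ = -1: exp(t · [-1]) = [e^(-1t)].

After assembling e^{tJ} and conjugating by P, we get:

e^{tA} =
  [exp(-3*t), 0, 0]
  [3*exp(-t) - 3*exp(-3*t), exp(-3*t), exp(-t) - exp(-3*t)]
  [3*exp(-t) - 3*exp(-3*t), 0, exp(-t)]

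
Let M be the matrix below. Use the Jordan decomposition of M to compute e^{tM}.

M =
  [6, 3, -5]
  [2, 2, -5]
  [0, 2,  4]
e^{tM} =
  [5*t^2*exp(4*t) + 2*t*exp(4*t) + exp(4*t), -5*t^2*exp(4*t) + 3*t*exp(4*t), -25*t^2*exp(4*t)/2 - 5*t*exp(4*t)]
  [2*t*exp(4*t), -2*t*exp(4*t) + exp(4*t), -5*t*exp(4*t)]
  [2*t^2*exp(4*t), -2*t^2*exp(4*t) + 2*t*exp(4*t), -5*t^2*exp(4*t) + exp(4*t)]

Strategy: write M = P · J · P⁻¹ where J is a Jordan canonical form, so e^{tM} = P · e^{tJ} · P⁻¹, and e^{tJ} can be computed block-by-block.

M has Jordan form
J =
  [4, 1, 0]
  [0, 4, 1]
  [0, 0, 4]
(up to reordering of blocks).

Per-block formulas:
  For a 3×3 Jordan block J_3(4): exp(t · J_3(4)) = e^(4t)·(I + t·N + (t^2/2)·N^2), where N is the 3×3 nilpotent shift.

After assembling e^{tJ} and conjugating by P, we get:

e^{tM} =
  [5*t^2*exp(4*t) + 2*t*exp(4*t) + exp(4*t), -5*t^2*exp(4*t) + 3*t*exp(4*t), -25*t^2*exp(4*t)/2 - 5*t*exp(4*t)]
  [2*t*exp(4*t), -2*t*exp(4*t) + exp(4*t), -5*t*exp(4*t)]
  [2*t^2*exp(4*t), -2*t^2*exp(4*t) + 2*t*exp(4*t), -5*t^2*exp(4*t) + exp(4*t)]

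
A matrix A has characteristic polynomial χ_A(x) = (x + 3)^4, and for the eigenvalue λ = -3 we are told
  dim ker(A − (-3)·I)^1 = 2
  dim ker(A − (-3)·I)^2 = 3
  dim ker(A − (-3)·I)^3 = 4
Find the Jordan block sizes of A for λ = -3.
Block sizes for λ = -3: [3, 1]

From the dimensions of kernels of powers, the number of Jordan blocks of size at least j is d_j − d_{j−1} where d_j = dim ker(N^j) (with d_0 = 0). Computing the differences gives [2, 1, 1].
The number of blocks of size exactly k is (#blocks of size ≥ k) − (#blocks of size ≥ k + 1), so the partition is: 1 block(s) of size 1, 1 block(s) of size 3.
In nonincreasing order the block sizes are [3, 1].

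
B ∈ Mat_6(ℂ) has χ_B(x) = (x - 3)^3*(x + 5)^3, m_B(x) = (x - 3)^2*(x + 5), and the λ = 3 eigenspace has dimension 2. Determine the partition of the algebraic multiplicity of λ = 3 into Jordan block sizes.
Block sizes for λ = 3: [2, 1]

Step 1 — from the characteristic polynomial, algebraic multiplicity of λ = 3 is 3. From dim ker(B − (3)·I) = 2, there are exactly 2 Jordan blocks for λ = 3.
Step 2 — from the minimal polynomial, the factor (x − 3)^2 tells us the largest block for λ = 3 has size 2.
Step 3 — with total size 3, 2 blocks, and largest block 2, the block sizes (in nonincreasing order) are [2, 1].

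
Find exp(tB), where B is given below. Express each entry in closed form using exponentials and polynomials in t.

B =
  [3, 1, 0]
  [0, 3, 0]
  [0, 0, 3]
e^{tB} =
  [exp(3*t), t*exp(3*t), 0]
  [0, exp(3*t), 0]
  [0, 0, exp(3*t)]

Strategy: write B = P · J · P⁻¹ where J is a Jordan canonical form, so e^{tB} = P · e^{tJ} · P⁻¹, and e^{tJ} can be computed block-by-block.

B has Jordan form
J =
  [3, 1, 0]
  [0, 3, 0]
  [0, 0, 3]
(up to reordering of blocks).

Per-block formulas:
  For a 2×2 Jordan block J_2(3): exp(t · J_2(3)) = e^(3t)·(I + t·N), where N is the 2×2 nilpotent shift.
  For a 1×1 block at λ = 3: exp(t · [3]) = [e^(3t)].

After assembling e^{tJ} and conjugating by P, we get:

e^{tB} =
  [exp(3*t), t*exp(3*t), 0]
  [0, exp(3*t), 0]
  [0, 0, exp(3*t)]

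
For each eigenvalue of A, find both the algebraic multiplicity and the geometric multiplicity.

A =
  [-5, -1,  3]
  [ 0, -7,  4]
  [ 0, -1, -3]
λ = -5: alg = 3, geom = 1

Step 1 — factor the characteristic polynomial to read off the algebraic multiplicities:
  χ_A(x) = (x + 5)^3

Step 2 — compute geometric multiplicities via the rank-nullity identity g(λ) = n − rank(A − λI):
  rank(A − (-5)·I) = 2, so dim ker(A − (-5)·I) = n − 2 = 1

Summary:
  λ = -5: algebraic multiplicity = 3, geometric multiplicity = 1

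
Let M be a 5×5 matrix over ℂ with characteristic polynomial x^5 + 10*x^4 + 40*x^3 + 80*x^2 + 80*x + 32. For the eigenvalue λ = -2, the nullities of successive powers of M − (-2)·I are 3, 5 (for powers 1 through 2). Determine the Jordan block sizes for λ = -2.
Block sizes for λ = -2: [2, 2, 1]

From the dimensions of kernels of powers, the number of Jordan blocks of size at least j is d_j − d_{j−1} where d_j = dim ker(N^j) (with d_0 = 0). Computing the differences gives [3, 2].
The number of blocks of size exactly k is (#blocks of size ≥ k) − (#blocks of size ≥ k + 1), so the partition is: 1 block(s) of size 1, 2 block(s) of size 2.
In nonincreasing order the block sizes are [2, 2, 1].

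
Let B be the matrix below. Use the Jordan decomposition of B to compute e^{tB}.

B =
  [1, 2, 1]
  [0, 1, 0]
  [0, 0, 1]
e^{tB} =
  [exp(t), 2*t*exp(t), t*exp(t)]
  [0, exp(t), 0]
  [0, 0, exp(t)]

Strategy: write B = P · J · P⁻¹ where J is a Jordan canonical form, so e^{tB} = P · e^{tJ} · P⁻¹, and e^{tJ} can be computed block-by-block.

B has Jordan form
J =
  [1, 1, 0]
  [0, 1, 0]
  [0, 0, 1]
(up to reordering of blocks).

Per-block formulas:
  For a 1×1 block at λ = 1: exp(t · [1]) = [e^(1t)].
  For a 2×2 Jordan block J_2(1): exp(t · J_2(1)) = e^(1t)·(I + t·N), where N is the 2×2 nilpotent shift.

After assembling e^{tJ} and conjugating by P, we get:

e^{tB} =
  [exp(t), 2*t*exp(t), t*exp(t)]
  [0, exp(t), 0]
  [0, 0, exp(t)]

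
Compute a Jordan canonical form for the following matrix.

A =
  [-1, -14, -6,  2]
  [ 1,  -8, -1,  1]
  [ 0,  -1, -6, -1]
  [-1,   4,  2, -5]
J_2(-5) ⊕ J_2(-5)

The characteristic polynomial is
  det(x·I − A) = x^4 + 20*x^3 + 150*x^2 + 500*x + 625 = (x + 5)^4

Eigenvalues and multiplicities (the geometric multiplicity of λ is n − rank(A − λI), which equals the number of Jordan blocks for λ):
  λ = -5: algebraic multiplicity = 4, geometric multiplicity = 2

Determining the block sizes for each eigenvalue:
  λ = -5: with am = 4 and gm = 2, the partition is not yet determined (e.g. several partitions of 4 into 2 parts exist). Let N = A − (-5)·I. Computing rank(N^1) = 2, rank(N^2) = 0; the number of blocks of size ≥ j is rank(N^{j−1}) − rank(N^j), giving [2, 2]. So we have 2 block(s) of size 2 → block sizes [2, 2]

Assembling the blocks gives a Jordan form
J =
  [-5,  1,  0,  0]
  [ 0, -5,  0,  0]
  [ 0,  0, -5,  1]
  [ 0,  0,  0, -5]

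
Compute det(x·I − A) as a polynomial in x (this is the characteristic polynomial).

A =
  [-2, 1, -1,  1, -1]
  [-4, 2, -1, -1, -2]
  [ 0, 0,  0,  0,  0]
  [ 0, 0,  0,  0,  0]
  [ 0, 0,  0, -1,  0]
x^5

Expanding det(x·I − A) (e.g. by cofactor expansion or by noting that A is similar to its Jordan form J, which has the same characteristic polynomial as A) gives
  χ_A(x) = x^5
which factors as x^5. The eigenvalues (with algebraic multiplicities) are λ = 0 with multiplicity 5.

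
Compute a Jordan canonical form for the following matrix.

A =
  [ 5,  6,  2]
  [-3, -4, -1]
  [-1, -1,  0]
J_1(-1) ⊕ J_2(1)

The characteristic polynomial is
  det(x·I − A) = x^3 - x^2 - x + 1 = (x - 1)^2*(x + 1)

Eigenvalues and multiplicities (the geometric multiplicity of λ is n − rank(A − λI), which equals the number of Jordan blocks for λ):
  λ = -1: algebraic multiplicity = 1, geometric multiplicity = 1
  λ = 1: algebraic multiplicity = 2, geometric multiplicity = 1

Determining the block sizes for each eigenvalue:
  λ = -1: one block (gm = 1), so the single block has size am = 1 → block sizes [1]
  λ = 1: one block (gm = 1), so the single block has size am = 2 → block sizes [2]

Assembling the blocks gives a Jordan form
J =
  [-1, 0, 0]
  [ 0, 1, 1]
  [ 0, 0, 1]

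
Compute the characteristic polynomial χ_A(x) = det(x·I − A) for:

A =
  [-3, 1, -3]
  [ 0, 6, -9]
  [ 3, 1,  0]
x^3 - 3*x^2

Expanding det(x·I − A) (e.g. by cofactor expansion or by noting that A is similar to its Jordan form J, which has the same characteristic polynomial as A) gives
  χ_A(x) = x^3 - 3*x^2
which factors as x^2*(x - 3). The eigenvalues (with algebraic multiplicities) are λ = 0 with multiplicity 2, λ = 3 with multiplicity 1.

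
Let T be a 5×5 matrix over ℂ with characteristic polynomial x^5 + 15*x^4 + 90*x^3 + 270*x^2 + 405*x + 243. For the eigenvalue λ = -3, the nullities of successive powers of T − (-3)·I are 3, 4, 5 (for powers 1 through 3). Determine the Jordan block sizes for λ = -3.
Block sizes for λ = -3: [3, 1, 1]

From the dimensions of kernels of powers, the number of Jordan blocks of size at least j is d_j − d_{j−1} where d_j = dim ker(N^j) (with d_0 = 0). Computing the differences gives [3, 1, 1].
The number of blocks of size exactly k is (#blocks of size ≥ k) − (#blocks of size ≥ k + 1), so the partition is: 2 block(s) of size 1, 1 block(s) of size 3.
In nonincreasing order the block sizes are [3, 1, 1].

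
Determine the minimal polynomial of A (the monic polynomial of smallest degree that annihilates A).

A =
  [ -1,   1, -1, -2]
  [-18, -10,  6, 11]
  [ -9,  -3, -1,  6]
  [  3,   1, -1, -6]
x^3 + 14*x^2 + 65*x + 100

The characteristic polynomial is χ_A(x) = (x + 4)^2*(x + 5)^2, so the eigenvalues are known. The minimal polynomial is
  m_A(x) = Π_λ (x − λ)^{k_λ}
where k_λ is the size of the *largest* Jordan block for λ (equivalently, the smallest k with (A − λI)^k v = 0 for every generalised eigenvector v of λ).

  λ = -5: largest Jordan block has size 2, contributing (x + 5)^2
  λ = -4: largest Jordan block has size 1, contributing (x + 4)

So m_A(x) = (x + 4)*(x + 5)^2 = x^3 + 14*x^2 + 65*x + 100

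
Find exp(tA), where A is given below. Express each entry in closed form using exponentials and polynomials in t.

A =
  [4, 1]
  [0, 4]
e^{tA} =
  [exp(4*t), t*exp(4*t)]
  [0, exp(4*t)]

Strategy: write A = P · J · P⁻¹ where J is a Jordan canonical form, so e^{tA} = P · e^{tJ} · P⁻¹, and e^{tJ} can be computed block-by-block.

A has Jordan form
J =
  [4, 1]
  [0, 4]
(up to reordering of blocks).

Per-block formulas:
  For a 2×2 Jordan block J_2(4): exp(t · J_2(4)) = e^(4t)·(I + t·N), where N is the 2×2 nilpotent shift.

After assembling e^{tJ} and conjugating by P, we get:

e^{tA} =
  [exp(4*t), t*exp(4*t)]
  [0, exp(4*t)]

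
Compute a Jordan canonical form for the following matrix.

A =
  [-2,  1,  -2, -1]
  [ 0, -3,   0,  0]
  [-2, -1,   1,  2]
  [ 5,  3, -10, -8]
J_2(-3) ⊕ J_2(-3)

The characteristic polynomial is
  det(x·I − A) = x^4 + 12*x^3 + 54*x^2 + 108*x + 81 = (x + 3)^4

Eigenvalues and multiplicities (the geometric multiplicity of λ is n − rank(A − λI), which equals the number of Jordan blocks for λ):
  λ = -3: algebraic multiplicity = 4, geometric multiplicity = 2

Determining the block sizes for each eigenvalue:
  λ = -3: with am = 4 and gm = 2, the partition is not yet determined (e.g. several partitions of 4 into 2 parts exist). Let N = A − (-3)·I. Computing rank(N^1) = 2, rank(N^2) = 0; the number of blocks of size ≥ j is rank(N^{j−1}) − rank(N^j), giving [2, 2]. So we have 2 block(s) of size 2 → block sizes [2, 2]

Assembling the blocks gives a Jordan form
J =
  [-3,  1,  0,  0]
  [ 0, -3,  0,  0]
  [ 0,  0, -3,  1]
  [ 0,  0,  0, -3]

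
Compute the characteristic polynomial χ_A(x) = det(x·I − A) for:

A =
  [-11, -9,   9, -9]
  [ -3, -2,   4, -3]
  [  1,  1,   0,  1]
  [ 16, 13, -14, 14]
x^4 - x^3 - 3*x^2 + 5*x - 2

Expanding det(x·I − A) (e.g. by cofactor expansion or by noting that A is similar to its Jordan form J, which has the same characteristic polynomial as A) gives
  χ_A(x) = x^4 - x^3 - 3*x^2 + 5*x - 2
which factors as (x - 1)^3*(x + 2). The eigenvalues (with algebraic multiplicities) are λ = -2 with multiplicity 1, λ = 1 with multiplicity 3.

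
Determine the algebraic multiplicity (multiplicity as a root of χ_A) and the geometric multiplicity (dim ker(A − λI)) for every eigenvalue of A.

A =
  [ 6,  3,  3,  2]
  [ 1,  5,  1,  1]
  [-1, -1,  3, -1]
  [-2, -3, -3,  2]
λ = 4: alg = 4, geom = 2

Step 1 — factor the characteristic polynomial to read off the algebraic multiplicities:
  χ_A(x) = (x - 4)^4

Step 2 — compute geometric multiplicities via the rank-nullity identity g(λ) = n − rank(A − λI):
  rank(A − (4)·I) = 2, so dim ker(A − (4)·I) = n − 2 = 2

Summary:
  λ = 4: algebraic multiplicity = 4, geometric multiplicity = 2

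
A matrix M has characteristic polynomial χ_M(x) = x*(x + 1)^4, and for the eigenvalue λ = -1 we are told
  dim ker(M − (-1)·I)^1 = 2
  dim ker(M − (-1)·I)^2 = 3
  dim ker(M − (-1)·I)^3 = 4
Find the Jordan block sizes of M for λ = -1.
Block sizes for λ = -1: [3, 1]

From the dimensions of kernels of powers, the number of Jordan blocks of size at least j is d_j − d_{j−1} where d_j = dim ker(N^j) (with d_0 = 0). Computing the differences gives [2, 1, 1].
The number of blocks of size exactly k is (#blocks of size ≥ k) − (#blocks of size ≥ k + 1), so the partition is: 1 block(s) of size 1, 1 block(s) of size 3.
In nonincreasing order the block sizes are [3, 1].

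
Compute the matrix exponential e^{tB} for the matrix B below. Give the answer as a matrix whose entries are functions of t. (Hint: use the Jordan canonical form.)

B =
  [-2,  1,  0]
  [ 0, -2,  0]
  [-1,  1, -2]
e^{tB} =
  [exp(-2*t), t*exp(-2*t), 0]
  [0, exp(-2*t), 0]
  [-t*exp(-2*t), -t^2*exp(-2*t)/2 + t*exp(-2*t), exp(-2*t)]

Strategy: write B = P · J · P⁻¹ where J is a Jordan canonical form, so e^{tB} = P · e^{tJ} · P⁻¹, and e^{tJ} can be computed block-by-block.

B has Jordan form
J =
  [-2,  1,  0]
  [ 0, -2,  1]
  [ 0,  0, -2]
(up to reordering of blocks).

Per-block formulas:
  For a 3×3 Jordan block J_3(-2): exp(t · J_3(-2)) = e^(-2t)·(I + t·N + (t^2/2)·N^2), where N is the 3×3 nilpotent shift.

After assembling e^{tJ} and conjugating by P, we get:

e^{tB} =
  [exp(-2*t), t*exp(-2*t), 0]
  [0, exp(-2*t), 0]
  [-t*exp(-2*t), -t^2*exp(-2*t)/2 + t*exp(-2*t), exp(-2*t)]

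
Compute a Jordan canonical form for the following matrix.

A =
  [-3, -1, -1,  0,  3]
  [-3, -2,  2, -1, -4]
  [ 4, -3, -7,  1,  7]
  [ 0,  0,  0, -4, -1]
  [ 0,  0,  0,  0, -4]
J_3(-4) ⊕ J_2(-4)

The characteristic polynomial is
  det(x·I − A) = x^5 + 20*x^4 + 160*x^3 + 640*x^2 + 1280*x + 1024 = (x + 4)^5

Eigenvalues and multiplicities (the geometric multiplicity of λ is n − rank(A − λI), which equals the number of Jordan blocks for λ):
  λ = -4: algebraic multiplicity = 5, geometric multiplicity = 2

Determining the block sizes for each eigenvalue:
  λ = -4: with am = 5 and gm = 2, the partition is not yet determined (e.g. several partitions of 5 into 2 parts exist). Let N = A − (-4)·I. Computing rank(N^1) = 3, rank(N^2) = 1, rank(N^3) = 0; the number of blocks of size ≥ j is rank(N^{j−1}) − rank(N^j), giving [2, 2, 1]. So we have 1 block(s) of size 3, 1 block(s) of size 2 → block sizes [3, 2]

Assembling the blocks gives a Jordan form
J =
  [-4,  1,  0,  0,  0]
  [ 0, -4,  1,  0,  0]
  [ 0,  0, -4,  0,  0]
  [ 0,  0,  0, -4,  1]
  [ 0,  0,  0,  0, -4]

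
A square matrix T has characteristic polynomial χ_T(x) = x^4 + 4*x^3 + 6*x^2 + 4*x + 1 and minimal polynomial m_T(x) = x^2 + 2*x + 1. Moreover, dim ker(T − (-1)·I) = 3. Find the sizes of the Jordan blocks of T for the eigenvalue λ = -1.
Block sizes for λ = -1: [2, 1, 1]

Step 1 — from the characteristic polynomial, algebraic multiplicity of λ = -1 is 4. From dim ker(T − (-1)·I) = 3, there are exactly 3 Jordan blocks for λ = -1.
Step 2 — from the minimal polynomial, the factor (x + 1)^2 tells us the largest block for λ = -1 has size 2.
Step 3 — with total size 4, 3 blocks, and largest block 2, the block sizes (in nonincreasing order) are [2, 1, 1].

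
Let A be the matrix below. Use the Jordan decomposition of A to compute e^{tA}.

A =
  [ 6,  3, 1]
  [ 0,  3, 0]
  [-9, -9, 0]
e^{tA} =
  [3*t*exp(3*t) + exp(3*t), 3*t*exp(3*t), t*exp(3*t)]
  [0, exp(3*t), 0]
  [-9*t*exp(3*t), -9*t*exp(3*t), -3*t*exp(3*t) + exp(3*t)]

Strategy: write A = P · J · P⁻¹ where J is a Jordan canonical form, so e^{tA} = P · e^{tJ} · P⁻¹, and e^{tJ} can be computed block-by-block.

A has Jordan form
J =
  [3, 1, 0]
  [0, 3, 0]
  [0, 0, 3]
(up to reordering of blocks).

Per-block formulas:
  For a 1×1 block at λ = 3: exp(t · [3]) = [e^(3t)].
  For a 2×2 Jordan block J_2(3): exp(t · J_2(3)) = e^(3t)·(I + t·N), where N is the 2×2 nilpotent shift.

After assembling e^{tJ} and conjugating by P, we get:

e^{tA} =
  [3*t*exp(3*t) + exp(3*t), 3*t*exp(3*t), t*exp(3*t)]
  [0, exp(3*t), 0]
  [-9*t*exp(3*t), -9*t*exp(3*t), -3*t*exp(3*t) + exp(3*t)]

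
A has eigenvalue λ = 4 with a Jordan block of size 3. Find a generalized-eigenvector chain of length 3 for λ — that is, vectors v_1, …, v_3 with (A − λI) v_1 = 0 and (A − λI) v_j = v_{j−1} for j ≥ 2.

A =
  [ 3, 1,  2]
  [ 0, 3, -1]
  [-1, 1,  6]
A Jordan chain for λ = 4 of length 3:
v_1 = (-1, 1, -1)ᵀ
v_2 = (-1, 0, -1)ᵀ
v_3 = (1, 0, 0)ᵀ

Let N = A − (4)·I. We want v_3 with N^3 v_3 = 0 but N^2 v_3 ≠ 0; then v_{j-1} := N · v_j for j = 3, …, 2.

Pick v_3 = (1, 0, 0)ᵀ.
Then v_2 = N · v_3 = (-1, 0, -1)ᵀ.
Then v_1 = N · v_2 = (-1, 1, -1)ᵀ.

Sanity check: (A − (4)·I) v_1 = (0, 0, 0)ᵀ = 0. ✓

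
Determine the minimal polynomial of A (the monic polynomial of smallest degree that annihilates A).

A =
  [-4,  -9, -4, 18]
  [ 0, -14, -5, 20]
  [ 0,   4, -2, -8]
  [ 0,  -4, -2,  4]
x^3 + 12*x^2 + 48*x + 64

The characteristic polynomial is χ_A(x) = (x + 4)^4, so the eigenvalues are known. The minimal polynomial is
  m_A(x) = Π_λ (x − λ)^{k_λ}
where k_λ is the size of the *largest* Jordan block for λ (equivalently, the smallest k with (A − λI)^k v = 0 for every generalised eigenvector v of λ).

  λ = -4: largest Jordan block has size 3, contributing (x + 4)^3

So m_A(x) = (x + 4)^3 = x^3 + 12*x^2 + 48*x + 64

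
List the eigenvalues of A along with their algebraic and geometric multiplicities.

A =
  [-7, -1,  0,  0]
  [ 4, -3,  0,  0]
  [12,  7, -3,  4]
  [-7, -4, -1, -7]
λ = -5: alg = 4, geom = 2

Step 1 — factor the characteristic polynomial to read off the algebraic multiplicities:
  χ_A(x) = (x + 5)^4

Step 2 — compute geometric multiplicities via the rank-nullity identity g(λ) = n − rank(A − λI):
  rank(A − (-5)·I) = 2, so dim ker(A − (-5)·I) = n − 2 = 2

Summary:
  λ = -5: algebraic multiplicity = 4, geometric multiplicity = 2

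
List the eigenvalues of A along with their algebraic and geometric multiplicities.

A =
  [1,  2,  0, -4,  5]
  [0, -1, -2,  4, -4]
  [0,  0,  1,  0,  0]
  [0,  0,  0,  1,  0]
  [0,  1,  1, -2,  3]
λ = 1: alg = 5, geom = 3

Step 1 — factor the characteristic polynomial to read off the algebraic multiplicities:
  χ_A(x) = (x - 1)^5

Step 2 — compute geometric multiplicities via the rank-nullity identity g(λ) = n − rank(A − λI):
  rank(A − (1)·I) = 2, so dim ker(A − (1)·I) = n − 2 = 3

Summary:
  λ = 1: algebraic multiplicity = 5, geometric multiplicity = 3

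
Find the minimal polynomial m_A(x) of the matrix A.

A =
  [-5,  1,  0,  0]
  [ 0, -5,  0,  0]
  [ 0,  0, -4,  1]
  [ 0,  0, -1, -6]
x^2 + 10*x + 25

The characteristic polynomial is χ_A(x) = (x + 5)^4, so the eigenvalues are known. The minimal polynomial is
  m_A(x) = Π_λ (x − λ)^{k_λ}
where k_λ is the size of the *largest* Jordan block for λ (equivalently, the smallest k with (A − λI)^k v = 0 for every generalised eigenvector v of λ).

  λ = -5: largest Jordan block has size 2, contributing (x + 5)^2

So m_A(x) = (x + 5)^2 = x^2 + 10*x + 25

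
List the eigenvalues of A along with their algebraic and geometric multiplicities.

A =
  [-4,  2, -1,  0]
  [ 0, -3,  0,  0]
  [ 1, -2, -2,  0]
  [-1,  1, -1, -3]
λ = -3: alg = 4, geom = 2

Step 1 — factor the characteristic polynomial to read off the algebraic multiplicities:
  χ_A(x) = (x + 3)^4

Step 2 — compute geometric multiplicities via the rank-nullity identity g(λ) = n − rank(A − λI):
  rank(A − (-3)·I) = 2, so dim ker(A − (-3)·I) = n − 2 = 2

Summary:
  λ = -3: algebraic multiplicity = 4, geometric multiplicity = 2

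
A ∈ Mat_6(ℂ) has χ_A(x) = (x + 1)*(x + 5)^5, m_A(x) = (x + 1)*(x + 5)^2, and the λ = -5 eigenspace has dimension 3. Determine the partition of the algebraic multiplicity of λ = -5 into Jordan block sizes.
Block sizes for λ = -5: [2, 2, 1]

Step 1 — from the characteristic polynomial, algebraic multiplicity of λ = -5 is 5. From dim ker(A − (-5)·I) = 3, there are exactly 3 Jordan blocks for λ = -5.
Step 2 — from the minimal polynomial, the factor (x + 5)^2 tells us the largest block for λ = -5 has size 2.
Step 3 — with total size 5, 3 blocks, and largest block 2, the block sizes (in nonincreasing order) are [2, 2, 1].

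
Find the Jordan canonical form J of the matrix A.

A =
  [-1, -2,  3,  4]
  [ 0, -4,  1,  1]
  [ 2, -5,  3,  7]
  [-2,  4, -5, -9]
J_2(-3) ⊕ J_1(-3) ⊕ J_1(-2)

The characteristic polynomial is
  det(x·I − A) = x^4 + 11*x^3 + 45*x^2 + 81*x + 54 = (x + 2)*(x + 3)^3

Eigenvalues and multiplicities (the geometric multiplicity of λ is n − rank(A − λI), which equals the number of Jordan blocks for λ):
  λ = -3: algebraic multiplicity = 3, geometric multiplicity = 2
  λ = -2: algebraic multiplicity = 1, geometric multiplicity = 1

Determining the block sizes for each eigenvalue:
  λ = -3: 2 blocks summing to 3 forces exactly one block of size 2 and the rest size 1 → block sizes [2, 1]
  λ = -2: one block (gm = 1), so the single block has size am = 1 → block sizes [1]

Assembling the blocks gives a Jordan form
J =
  [-3,  1,  0,  0]
  [ 0, -3,  0,  0]
  [ 0,  0, -3,  0]
  [ 0,  0,  0, -2]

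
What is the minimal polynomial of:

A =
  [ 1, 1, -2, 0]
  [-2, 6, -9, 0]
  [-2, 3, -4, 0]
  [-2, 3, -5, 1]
x^3 - 3*x^2 + 3*x - 1

The characteristic polynomial is χ_A(x) = (x - 1)^4, so the eigenvalues are known. The minimal polynomial is
  m_A(x) = Π_λ (x − λ)^{k_λ}
where k_λ is the size of the *largest* Jordan block for λ (equivalently, the smallest k with (A − λI)^k v = 0 for every generalised eigenvector v of λ).

  λ = 1: largest Jordan block has size 3, contributing (x − 1)^3

So m_A(x) = (x - 1)^3 = x^3 - 3*x^2 + 3*x - 1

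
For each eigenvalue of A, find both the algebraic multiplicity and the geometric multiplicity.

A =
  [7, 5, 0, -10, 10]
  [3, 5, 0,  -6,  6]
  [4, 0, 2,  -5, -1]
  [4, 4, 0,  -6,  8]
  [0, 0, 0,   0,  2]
λ = 2: alg = 5, geom = 3

Step 1 — factor the characteristic polynomial to read off the algebraic multiplicities:
  χ_A(x) = (x - 2)^5

Step 2 — compute geometric multiplicities via the rank-nullity identity g(λ) = n − rank(A − λI):
  rank(A − (2)·I) = 2, so dim ker(A − (2)·I) = n − 2 = 3

Summary:
  λ = 2: algebraic multiplicity = 5, geometric multiplicity = 3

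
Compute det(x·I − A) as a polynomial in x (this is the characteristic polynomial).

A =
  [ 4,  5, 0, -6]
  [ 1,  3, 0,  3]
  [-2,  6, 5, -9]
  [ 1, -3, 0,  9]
x^4 - 21*x^3 + 165*x^2 - 575*x + 750

Expanding det(x·I − A) (e.g. by cofactor expansion or by noting that A is similar to its Jordan form J, which has the same characteristic polynomial as A) gives
  χ_A(x) = x^4 - 21*x^3 + 165*x^2 - 575*x + 750
which factors as (x - 6)*(x - 5)^3. The eigenvalues (with algebraic multiplicities) are λ = 5 with multiplicity 3, λ = 6 with multiplicity 1.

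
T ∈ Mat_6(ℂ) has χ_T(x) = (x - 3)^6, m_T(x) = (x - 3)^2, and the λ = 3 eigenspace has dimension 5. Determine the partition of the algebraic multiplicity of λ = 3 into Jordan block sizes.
Block sizes for λ = 3: [2, 1, 1, 1, 1]

Step 1 — from the characteristic polynomial, algebraic multiplicity of λ = 3 is 6. From dim ker(T − (3)·I) = 5, there are exactly 5 Jordan blocks for λ = 3.
Step 2 — from the minimal polynomial, the factor (x − 3)^2 tells us the largest block for λ = 3 has size 2.
Step 3 — with total size 6, 5 blocks, and largest block 2, the block sizes (in nonincreasing order) are [2, 1, 1, 1, 1].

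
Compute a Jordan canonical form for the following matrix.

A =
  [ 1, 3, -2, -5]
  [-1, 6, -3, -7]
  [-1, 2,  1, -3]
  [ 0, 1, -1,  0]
J_2(2) ⊕ J_2(2)

The characteristic polynomial is
  det(x·I − A) = x^4 - 8*x^3 + 24*x^2 - 32*x + 16 = (x - 2)^4

Eigenvalues and multiplicities (the geometric multiplicity of λ is n − rank(A − λI), which equals the number of Jordan blocks for λ):
  λ = 2: algebraic multiplicity = 4, geometric multiplicity = 2

Determining the block sizes for each eigenvalue:
  λ = 2: with am = 4 and gm = 2, the partition is not yet determined (e.g. several partitions of 4 into 2 parts exist). Let N = A − (2)·I. Computing rank(N^1) = 2, rank(N^2) = 0; the number of blocks of size ≥ j is rank(N^{j−1}) − rank(N^j), giving [2, 2]. So we have 2 block(s) of size 2 → block sizes [2, 2]

Assembling the blocks gives a Jordan form
J =
  [2, 1, 0, 0]
  [0, 2, 0, 0]
  [0, 0, 2, 1]
  [0, 0, 0, 2]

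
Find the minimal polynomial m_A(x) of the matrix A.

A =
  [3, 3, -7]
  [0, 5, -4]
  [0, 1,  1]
x^3 - 9*x^2 + 27*x - 27

The characteristic polynomial is χ_A(x) = (x - 3)^3, so the eigenvalues are known. The minimal polynomial is
  m_A(x) = Π_λ (x − λ)^{k_λ}
where k_λ is the size of the *largest* Jordan block for λ (equivalently, the smallest k with (A − λI)^k v = 0 for every generalised eigenvector v of λ).

  λ = 3: largest Jordan block has size 3, contributing (x − 3)^3

So m_A(x) = (x - 3)^3 = x^3 - 9*x^2 + 27*x - 27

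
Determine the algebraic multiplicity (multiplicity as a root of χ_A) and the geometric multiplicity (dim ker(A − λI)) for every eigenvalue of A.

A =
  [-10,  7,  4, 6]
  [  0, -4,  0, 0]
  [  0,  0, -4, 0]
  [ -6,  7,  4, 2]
λ = -4: alg = 4, geom = 3

Step 1 — factor the characteristic polynomial to read off the algebraic multiplicities:
  χ_A(x) = (x + 4)^4

Step 2 — compute geometric multiplicities via the rank-nullity identity g(λ) = n − rank(A − λI):
  rank(A − (-4)·I) = 1, so dim ker(A − (-4)·I) = n − 1 = 3

Summary:
  λ = -4: algebraic multiplicity = 4, geometric multiplicity = 3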